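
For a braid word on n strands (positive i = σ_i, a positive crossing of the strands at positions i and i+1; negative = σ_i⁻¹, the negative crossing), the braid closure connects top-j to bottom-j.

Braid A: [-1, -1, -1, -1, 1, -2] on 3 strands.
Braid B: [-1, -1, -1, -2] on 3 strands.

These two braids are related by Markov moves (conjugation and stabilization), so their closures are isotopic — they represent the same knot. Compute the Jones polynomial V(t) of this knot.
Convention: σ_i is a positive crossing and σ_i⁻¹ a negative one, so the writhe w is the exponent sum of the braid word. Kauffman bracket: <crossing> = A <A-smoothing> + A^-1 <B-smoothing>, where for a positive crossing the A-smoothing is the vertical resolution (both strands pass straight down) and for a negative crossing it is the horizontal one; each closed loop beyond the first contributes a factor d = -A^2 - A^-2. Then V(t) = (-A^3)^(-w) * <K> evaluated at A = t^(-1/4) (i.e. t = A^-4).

Markov-equivalent braids have isotopic closures, hence identical knot invariants. Strip the Markov moves from each word to reach a common short braid β, then compute V(t) once on β.
Braid A: s1^-1 s1^-1 s1^-1 s1^-1 s1 s2^-1 on 3 strands reduces by inverse Markov moves (closure unchanged at each step):
  Destabilize: the word has the form β·s2^-1 where s2^-1 occurs only as the final letter (β ∈ B_2); drop it and the last strand → 2 strands.
  Deconjugate: the word is γ·β·γ⁻¹ with γ = s1^-1 (prefix) and γ⁻¹ = s1 (suffix); strip both.
Reduced to β = s1^-1 s1^-1 s1^-1 on 2 strands, 3 crossings.
Braid B: s1^-1 s1^-1 s1^-1 s2^-1 on 3 strands reduces by inverse Markov moves (closure unchanged at each step):
  Destabilize: the word has the form β·s2^-1 where s2^-1 occurs only as the final letter (β ∈ B_2); drop it and the last strand → 2 strands.
Reduced to β = s1^-1 s1^-1 s1^-1 on 2 strands, 3 crossings.
Both give the same β = s1^-1 s1^-1 s1^-1 on 2 strands, so one state sum suffices:
Braid: s1^-1 s1^-1 s1^-1 on 2 strands, 3 crossings.
Writhe w = (#positive) - (#negative) = 0 - 3 = -3.
Computing the Kauffman bracket via state sum. There are 2^3 = 8 states.
Smooth each crossing (0=||, 1=⌣⌢); contribution A^(Σ sign_k(1-2s_k)) * d^(L-1).
  state 000: A-exp=-3, loops=2, term = A^-3 * d^1
  state 001: A-exp=-1, loops=1, term = A^-1 * d^0
  state 010: A-exp=-1, loops=1, term = A^-1 * d^0
  state 011: A-exp=+1, loops=2, term = A^1 * d^1
  state 100: A-exp=-1, loops=1, term = A^-1 * d^0
  state 101: A-exp=+1, loops=2, term = A^1 * d^1
  state 110: A-exp=+1, loops=2, term = A^1 * d^1
  state 111: A-exp=+3, loops=3, term = A^3 * d^2
Collect the terms by A-exponent (count of states per loop number):
Powers of d = -A^2 - A^-2: d^2 = A^4 + 2 + A^-4.
  A^3 * (d^2) = A^7 + 2*A^3 + A^-1
  A^1 * (3*d) = -3*A^3 - 3*A^-1
  A^-1 * (3) = 3*A^-1
  A^-3 * (d) = -A^-1 - A^-5
Summing the groups: <K> = A^7 - A^3 - A^-5
Normalise by the writhe: (-A^3)^(-w) = (-A^3)^(3) = -A^9, so f(A) = -A^9 * <K> = -A^16 + A^12 + A^4.
Substitute A = t^(-1/4), i.e. A^e → t^(-e/4): V(t) = t^-1 + t^-3 - t^-4

Answer: t^-1 + t^-3 - t^-4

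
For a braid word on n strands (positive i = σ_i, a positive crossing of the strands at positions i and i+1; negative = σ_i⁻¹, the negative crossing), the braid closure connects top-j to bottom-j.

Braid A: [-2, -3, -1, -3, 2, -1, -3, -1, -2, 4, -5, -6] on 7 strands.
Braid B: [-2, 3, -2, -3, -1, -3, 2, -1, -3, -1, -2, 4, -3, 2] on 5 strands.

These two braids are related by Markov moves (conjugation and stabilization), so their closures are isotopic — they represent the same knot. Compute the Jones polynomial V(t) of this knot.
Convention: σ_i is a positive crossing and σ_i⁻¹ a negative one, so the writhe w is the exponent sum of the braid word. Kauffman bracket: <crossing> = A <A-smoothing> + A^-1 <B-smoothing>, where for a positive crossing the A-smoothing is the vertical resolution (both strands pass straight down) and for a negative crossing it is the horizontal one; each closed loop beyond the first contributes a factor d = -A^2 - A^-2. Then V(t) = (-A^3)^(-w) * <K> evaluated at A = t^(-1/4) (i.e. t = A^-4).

Markov-equivalent braids have isotopic closures, hence identical knot invariants. Strip the Markov moves from each word to reach a common short braid β, then compute V(t) once on β.
Braid A: s2^-1 s3^-1 s1^-1 s3^-1 s2 s1^-1 s3^-1 s1^-1 s2^-1 s4 s5^-1 s6^-1 on 7 strands reduces by inverse Markov moves (closure unchanged at each step):
  Destabilize: the word has the form β·s6^-1 where s6^-1 occurs only as the final letter (β ∈ B_6); drop it and the last strand → 6 strands.
  Destabilize: the word has the form β·s5^-1 where s5^-1 occurs only as the final letter (β ∈ B_5); drop it and the last strand → 5 strands.
  Destabilize: the word has the form β·s4 where s4 occurs only as the final letter (β ∈ B_4); drop it and the last strand → 4 strands.
Reduced to β = s2^-1 s3^-1 s1^-1 s3^-1 s2 s1^-1 s3^-1 s1^-1 s2^-1 on 4 strands, 9 crossings.
Braid B: s2^-1 s3 s2^-1 s3^-1 s1^-1 s3^-1 s2 s1^-1 s3^-1 s1^-1 s2^-1 s4 s3^-1 s2 on 5 strands reduces by inverse Markov moves (closure unchanged at each step):
  Deconjugate: the word is γ·β·γ⁻¹ with γ = s2^-1 s3 (prefix) and γ⁻¹ = s3^-1 s2 (suffix); strip both.
  Destabilize: the word has the form β·s4 where s4 occurs only as the final letter (β ∈ B_4); drop it and the last strand → 4 strands.
Reduced to β = s2^-1 s3^-1 s1^-1 s3^-1 s2 s1^-1 s3^-1 s1^-1 s2^-1 on 4 strands, 9 crossings.
Both give the same β = s2^-1 s3^-1 s1^-1 s3^-1 s2 s1^-1 s3^-1 s1^-1 s2^-1 on 4 strands, so one state sum suffices:
Braid: s2^-1 s3^-1 s1^-1 s3^-1 s2 s1^-1 s3^-1 s1^-1 s2^-1 on 4 strands, 9 crossings.
Writhe w = (#positive) - (#negative) = 1 - 8 = -7.
Computing the Kauffman bracket via state sum. There are 2^9 = 512 states.
Each crossing splits two ways (0=vertical, 1=horizontal). The state's weight is A^(#A-smoothings - #B-smoothings) * d^(loops - 1).
Tabulate the states by total A-exponent and number of loops L (A-exp: L × count):
  A^9: L=6 ×1
  A^7: L=5 ×9
  A^5: L=4 ×35, L=6 ×1
  A^3: L=3 ×74, L=5 ×10
  A^1: L=2 ×85, L=4 ×41
  A^-1: L=1 ×42, L=3 ×80, L=5 ×4
  A^-3: L=2 ×65, L=4 ×19
  A^-5: L=1 ×9, L=3 ×26, L=5 ×1
  A^-7: L=2 ×6, L=4 ×3
  A^-9: L=3 ×1
Each group contributes A^e * Σ count * d^(L-1):
Powers of d = -A^2 - A^-2: d^2 = A^4 + 2 + A^-4; d^3 = -A^6 - 3*A^2 - 3*A^-2 - A^-6; d^4 = A^8 + 4*A^4 + 6 + 4*A^-4 + A^-8; d^5 = -A^10 - 5*A^6 - 10*A^2 - 10*A^-2 - 5*A^-6 - A^-10.
  A^9 * (d^5) = -A^19 - 5*A^15 - 10*A^11 - 10*A^7 - 5*A^3 - A^-1
  A^7 * (9*d^4) = 9*A^15 + 36*A^11 + 54*A^7 + 36*A^3 + 9*A^-1
  A^5 * (35*d^3 + d^5) = -A^15 - 40*A^11 - 115*A^7 - 115*A^3 - 40*A^-1 - A^-5
  A^3 * (74*d^2 + 10*d^4) = 10*A^11 + 114*A^7 + 208*A^3 + 114*A^-1 + 10*A^-5
  A^1 * (85*d + 41*d^3) = -41*A^7 - 208*A^3 - 208*A^-1 - 41*A^-5
  A^-1 * (42 + 80*d^2 + 4*d^4) = 4*A^7 + 96*A^3 + 226*A^-1 + 96*A^-5 + 4*A^-9
  A^-3 * (65*d + 19*d^3) = -19*A^3 - 122*A^-1 - 122*A^-5 - 19*A^-9
  A^-5 * (9 + 26*d^2 + d^4) = A^3 + 30*A^-1 + 67*A^-5 + 30*A^-9 + A^-13
  A^-7 * (6*d + 3*d^3) = -3*A^-1 - 15*A^-5 - 15*A^-9 - 3*A^-13
  A^-9 * (d^2) = A^-5 + 2*A^-9 + A^-13
Summing the groups: <K> = -A^19 + 3*A^15 - 4*A^11 + 6*A^7 - 6*A^3 + 5*A^-1 - 5*A^-5 + 2*A^-9 - A^-13
Normalise by the writhe: (-A^3)^(-w) = (-A^3)^(7) = -A^21, so f(A) = -A^21 * <K> = A^40 - 3*A^36 + 4*A^32 - 6*A^28 + 6*A^24 - 5*A^20 + 5*A^16 - 2*A^12 + A^8.
Substitute A = t^(-1/4), i.e. A^e → t^(-e/4): V(t) = t^-2 - 2*t^-3 + 5*t^-4 - 5*t^-5 + 6*t^-6 - 6*t^-7 + 4*t^-8 - 3*t^-9 + t^-10

Answer: t^-2 - 2*t^-3 + 5*t^-4 - 5*t^-5 + 6*t^-6 - 6*t^-7 + 4*t^-8 - 3*t^-9 + t^-10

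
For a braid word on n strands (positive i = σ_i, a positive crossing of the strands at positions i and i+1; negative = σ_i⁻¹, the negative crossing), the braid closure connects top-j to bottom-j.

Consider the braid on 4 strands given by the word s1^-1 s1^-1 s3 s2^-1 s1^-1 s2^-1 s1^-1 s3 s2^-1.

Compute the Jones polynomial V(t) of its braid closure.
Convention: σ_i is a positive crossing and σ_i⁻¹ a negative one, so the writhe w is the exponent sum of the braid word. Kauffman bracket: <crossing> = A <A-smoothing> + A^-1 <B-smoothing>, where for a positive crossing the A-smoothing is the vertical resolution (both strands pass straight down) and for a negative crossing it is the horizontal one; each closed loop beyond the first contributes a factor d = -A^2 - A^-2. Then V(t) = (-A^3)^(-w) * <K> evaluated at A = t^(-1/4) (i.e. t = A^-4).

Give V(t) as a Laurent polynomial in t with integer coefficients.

Braid: s1^-1 s1^-1 s3 s2^-1 s1^-1 s2^-1 s1^-1 s3 s2^-1 on 4 strands, 9 crossings.
Writhe w = (#positive) - (#negative) = 2 - 7 = -5.
State-sum expansion of <K>. There are 2^9 = 512 states.
Smooth each crossing (0=||, 1=⌣⌢); contribution A^(Σ sign_k(1-2s_k)) * d^(L-1).
Tabulate the states by total A-exponent and number of loops L (A-exp: L × count):
  A^9: L=3 ×1
  A^7: L=2 ×4, L=4 ×5
  A^5: L=1 ×4, L=3 ×26, L=5 ×6
  A^3: L=2 ×43, L=4 ×40, L=6 ×1
  A^1: L=1 ×23, L=3 ×92, L=5 ×11
  A^-1: L=2 ×91, L=4 ×34, L=6 ×1
  A^-3: L=1 ×32, L=3 ×48, L=5 ×4
  A^-5: L=2 ×28, L=4 ×8
  A^-7: L=3 ×9
  A^-9: L=4 ×1
Each group contributes A^e * Σ count * d^(L-1):
Powers of d = -A^2 - A^-2: d^2 = A^4 + 2 + A^-4; d^3 = -A^6 - 3*A^2 - 3*A^-2 - A^-6; d^4 = A^8 + 4*A^4 + 6 + 4*A^-4 + A^-8; d^5 = -A^10 - 5*A^6 - 10*A^2 - 10*A^-2 - 5*A^-6 - A^-10.
  A^9 * (d^2) = A^13 + 2*A^9 + A^5
  A^7 * (4*d + 5*d^3) = -5*A^13 - 19*A^9 - 19*A^5 - 5*A
  A^5 * (4 + 26*d^2 + 6*d^4) = 6*A^13 + 50*A^9 + 92*A^5 + 50*A + 6*A^-3
  A^3 * (43*d + 40*d^3 + d^5) = -A^13 - 45*A^9 - 173*A^5 - 173*A - 45*A^-3 - A^-7
  A^1 * (23 + 92*d^2 + 11*d^4) = 11*A^9 + 136*A^5 + 273*A + 136*A^-3 + 11*A^-7
  A^-1 * (91*d + 34*d^3 + d^5) = -A^9 - 39*A^5 - 203*A - 203*A^-3 - 39*A^-7 - A^-11
  A^-3 * (32 + 48*d^2 + 4*d^4) = 4*A^5 + 64*A + 152*A^-3 + 64*A^-7 + 4*A^-11
  A^-5 * (28*d + 8*d^3) = -8*A - 52*A^-3 - 52*A^-7 - 8*A^-11
  A^-7 * (9*d^2) = 9*A^-3 + 18*A^-7 + 9*A^-11
  A^-9 * (d^3) = -A^-3 - 3*A^-7 - 3*A^-11 - A^-15
Summing the groups: <K> = A^13 - 2*A^9 + 2*A^5 - 2*A + 2*A^-3 - 2*A^-7 + A^-11 - A^-15
Normalise by the writhe: (-A^3)^(-w) = (-A^3)^(5) = -A^15, so f(A) = -A^15 * <K> = -A^28 + 2*A^24 - 2*A^20 + 2*A^16 - 2*A^12 + 2*A^8 - A^4 + 1.
Substitute A = t^(-1/4), i.e. A^e → t^(-e/4): V(t) = 1 - t^-1 + 2*t^-2 - 2*t^-3 + 2*t^-4 - 2*t^-5 + 2*t^-6 - t^-7

Answer: 1 - t^-1 + 2*t^-2 - 2*t^-3 + 2*t^-4 - 2*t^-5 + 2*t^-6 - t^-7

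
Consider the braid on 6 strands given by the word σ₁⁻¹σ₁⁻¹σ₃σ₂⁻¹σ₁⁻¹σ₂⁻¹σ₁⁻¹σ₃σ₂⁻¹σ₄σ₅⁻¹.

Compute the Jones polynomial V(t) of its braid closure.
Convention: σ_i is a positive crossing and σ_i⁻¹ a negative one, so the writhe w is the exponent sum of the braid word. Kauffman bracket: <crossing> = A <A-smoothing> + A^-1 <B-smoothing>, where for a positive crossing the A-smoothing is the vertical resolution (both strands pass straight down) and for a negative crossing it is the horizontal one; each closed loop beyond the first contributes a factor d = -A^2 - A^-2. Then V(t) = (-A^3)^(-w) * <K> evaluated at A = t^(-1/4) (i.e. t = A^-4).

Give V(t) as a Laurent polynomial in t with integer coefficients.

1 - t^-1 + 2*t^-2 - 2*t^-3 + 2*t^-4 - 2*t^-5 + 2*t^-6 - t^-7

Derivation:
The presented braid s1^-1 s1^-1 s3 s2^-1 s1^-1 s2^-1 s1^-1 s3 s2^-1 s4 s5^-1 on 6 strands reduces by inverse Markov moves (closure unchanged at each step):
  Destabilize: the word has the form β·s5^-1 where s5^-1 occurs only as the final letter (β ∈ B_5); drop it and the last strand → 5 strands.
  Destabilize: the word has the form β·s4 where s4 occurs only as the final letter (β ∈ B_4); drop it and the last strand → 4 strands.
Reduced to β = s1^-1 s1^-1 s3 s2^-1 s1^-1 s2^-1 s1^-1 s3 s2^-1 on 4 strands, 9 crossings.
Compute on β:
Braid: s1^-1 s1^-1 s3 s2^-1 s1^-1 s2^-1 s1^-1 s3 s2^-1 on 4 strands, 9 crossings.
Writhe w = (#positive) - (#negative) = 2 - 7 = -5.
State-sum expansion of <K>. There are 2^9 = 512 states.
Smooth each crossing (0=||, 1=⌣⌢); contribution A^(Σ sign_k(1-2s_k)) * d^(L-1).
Tabulate the states by total A-exponent and number of loops L (A-exp: L × count):
  A^9: L=3 ×1
  A^7: L=2 ×4, L=4 ×5
  A^5: L=1 ×4, L=3 ×26, L=5 ×6
  A^3: L=2 ×43, L=4 ×40, L=6 ×1
  A^1: L=1 ×23, L=3 ×92, L=5 ×11
  A^-1: L=2 ×91, L=4 ×34, L=6 ×1
  A^-3: L=1 ×32, L=3 ×48, L=5 ×4
  A^-5: L=2 ×28, L=4 ×8
  A^-7: L=3 ×9
  A^-9: L=4 ×1
Each group contributes A^e * Σ count * d^(L-1):
Powers of d = -A^2 - A^-2: d^2 = A^4 + 2 + A^-4; d^3 = -A^6 - 3*A^2 - 3*A^-2 - A^-6; d^4 = A^8 + 4*A^4 + 6 + 4*A^-4 + A^-8; d^5 = -A^10 - 5*A^6 - 10*A^2 - 10*A^-2 - 5*A^-6 - A^-10.
  A^9 * (d^2) = A^13 + 2*A^9 + A^5
  A^7 * (4*d + 5*d^3) = -5*A^13 - 19*A^9 - 19*A^5 - 5*A
  A^5 * (4 + 26*d^2 + 6*d^4) = 6*A^13 + 50*A^9 + 92*A^5 + 50*A + 6*A^-3
  A^3 * (43*d + 40*d^3 + d^5) = -A^13 - 45*A^9 - 173*A^5 - 173*A - 45*A^-3 - A^-7
  A^1 * (23 + 92*d^2 + 11*d^4) = 11*A^9 + 136*A^5 + 273*A + 136*A^-3 + 11*A^-7
  A^-1 * (91*d + 34*d^3 + d^5) = -A^9 - 39*A^5 - 203*A - 203*A^-3 - 39*A^-7 - A^-11
  A^-3 * (32 + 48*d^2 + 4*d^4) = 4*A^5 + 64*A + 152*A^-3 + 64*A^-7 + 4*A^-11
  A^-5 * (28*d + 8*d^3) = -8*A - 52*A^-3 - 52*A^-7 - 8*A^-11
  A^-7 * (9*d^2) = 9*A^-3 + 18*A^-7 + 9*A^-11
  A^-9 * (d^3) = -A^-3 - 3*A^-7 - 3*A^-11 - A^-15
Summing the groups: <K> = A^13 - 2*A^9 + 2*A^5 - 2*A + 2*A^-3 - 2*A^-7 + A^-11 - A^-15
Normalise by the writhe: (-A^3)^(-w) = (-A^3)^(5) = -A^15, so f(A) = -A^15 * <K> = -A^28 + 2*A^24 - 2*A^20 + 2*A^16 - 2*A^12 + 2*A^8 - A^4 + 1.
Substitute A = t^(-1/4), i.e. A^e → t^(-e/4): V(t) = 1 - t^-1 + 2*t^-2 - 2*t^-3 + 2*t^-4 - 2*t^-5 + 2*t^-6 - t^-7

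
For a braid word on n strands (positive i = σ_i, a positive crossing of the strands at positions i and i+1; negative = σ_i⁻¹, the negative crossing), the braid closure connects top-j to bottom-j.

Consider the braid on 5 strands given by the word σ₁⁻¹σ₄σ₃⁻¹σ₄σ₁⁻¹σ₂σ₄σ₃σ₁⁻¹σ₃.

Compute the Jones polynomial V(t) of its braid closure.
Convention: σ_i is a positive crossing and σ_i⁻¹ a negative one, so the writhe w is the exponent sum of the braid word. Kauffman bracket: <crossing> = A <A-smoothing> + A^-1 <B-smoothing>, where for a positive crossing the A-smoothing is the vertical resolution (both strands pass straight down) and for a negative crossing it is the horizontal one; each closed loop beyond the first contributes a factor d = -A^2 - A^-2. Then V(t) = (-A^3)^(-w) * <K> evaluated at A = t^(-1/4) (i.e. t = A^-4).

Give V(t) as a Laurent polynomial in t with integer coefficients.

-t^5 + t^4 - 2*t^3 + 4*t^2 - 3*t + 4 - 3*t^-1 + 2*t^-2 - t^-3

Derivation:
Braid: s1^-1 s4 s3^-1 s4 s1^-1 s2 s4 s3 s1^-1 s3 on 5 strands, 10 crossings.
Writhe w = (#positive) - (#negative) = 6 - 4 = 2.
Enumerate smoothing states for the bracket polynomial. There are 2^10 = 1024 states.
Each crossing splits two ways (0=vertical, 1=horizontal). The state's weight is A^(#A-smoothings - #B-smoothings) * d^(loops - 1).
Tabulate the states by total A-exponent and number of loops L (A-exp: L × count):
  A^10: L=5 ×1
  A^8: L=4 ×7, L=6 ×3
  A^6: L=3 ×18, L=5 ×26, L=7 ×1
  A^4: L=2 ×21, L=4 ×85, L=6 ×14
  A^2: L=1 ×9, L=3 ×137, L=5 ×62, L=7 ×2
  A^0: L=2 ×105, L=4 ×132, L=6 ×15
  A^-2: L=1 ×30, L=3 ×132, L=5 ×47, L=7 ×1
  A^-4: L=2 ×49, L=4 ×65, L=6 ×6
  A^-6: L=3 ×31, L=5 ×14
  A^-8: L=4 ×9, L=6 ×1
  A^-10: L=5 ×1
Each group contributes A^e * Σ count * d^(L-1):
Powers of d = -A^2 - A^-2: d^2 = A^4 + 2 + A^-4; d^3 = -A^6 - 3*A^2 - 3*A^-2 - A^-6; d^4 = A^8 + 4*A^4 + 6 + 4*A^-4 + A^-8; d^5 = -A^10 - 5*A^6 - 10*A^2 - 10*A^-2 - 5*A^-6 - A^-10; d^6 = A^12 + 6*A^8 + 15*A^4 + 20 + 15*A^-4 + 6*A^-8 + A^-12.
  A^10 * (d^4) = A^18 + 4*A^14 + 6*A^10 + 4*A^6 + A^2
  A^8 * (7*d^3 + 3*d^5) = -3*A^18 - 22*A^14 - 51*A^10 - 51*A^6 - 22*A^2 - 3*A^-2
  A^6 * (18*d^2 + 26*d^4 + d^6) = A^18 + 32*A^14 + 137*A^10 + 212*A^6 + 137*A^2 + 32*A^-2 + A^-6
  A^4 * (21*d + 85*d^3 + 14*d^5) = -14*A^14 - 155*A^10 - 416*A^6 - 416*A^2 - 155*A^-2 - 14*A^-6
  A^2 * (9 + 137*d^2 + 62*d^4 + 2*d^6) = 2*A^14 + 74*A^10 + 415*A^6 + 695*A^2 + 415*A^-2 + 74*A^-6 + 2*A^-10
  A^0 * (105*d + 132*d^3 + 15*d^5) = -15*A^10 - 207*A^6 - 651*A^2 - 651*A^-2 - 207*A^-6 - 15*A^-10
  A^-2 * (30 + 132*d^2 + 47*d^4 + d^6) = A^10 + 53*A^6 + 335*A^2 + 596*A^-2 + 335*A^-6 + 53*A^-10 + A^-14
  A^-4 * (49*d + 65*d^3 + 6*d^5) = -6*A^6 - 95*A^2 - 304*A^-2 - 304*A^-6 - 95*A^-10 - 6*A^-14
  A^-6 * (31*d^2 + 14*d^4) = 14*A^2 + 87*A^-2 + 146*A^-6 + 87*A^-10 + 14*A^-14
  A^-8 * (9*d^3 + d^5) = -A^2 - 14*A^-2 - 37*A^-6 - 37*A^-10 - 14*A^-14 - A^-18
  A^-10 * (d^4) = A^-2 + 4*A^-6 + 6*A^-10 + 4*A^-14 + A^-18
Summing the groups: <K> = -A^18 + 2*A^14 - 3*A^10 + 4*A^6 - 3*A^2 + 4*A^-2 - 2*A^-6 + A^-10 - A^-14
Normalise by the writhe: (-A^3)^(-w) = (-A^3)^(-2) = A^-6, so f(A) = A^-6 * <K> = -A^12 + 2*A^8 - 3*A^4 + 4 - 3*A^-4 + 4*A^-8 - 2*A^-12 + A^-16 - A^-20.
Substitute A = t^(-1/4), i.e. A^e → t^(-e/4): V(t) = -t^5 + t^4 - 2*t^3 + 4*t^2 - 3*t + 4 - 3*t^-1 + 2*t^-2 - t^-3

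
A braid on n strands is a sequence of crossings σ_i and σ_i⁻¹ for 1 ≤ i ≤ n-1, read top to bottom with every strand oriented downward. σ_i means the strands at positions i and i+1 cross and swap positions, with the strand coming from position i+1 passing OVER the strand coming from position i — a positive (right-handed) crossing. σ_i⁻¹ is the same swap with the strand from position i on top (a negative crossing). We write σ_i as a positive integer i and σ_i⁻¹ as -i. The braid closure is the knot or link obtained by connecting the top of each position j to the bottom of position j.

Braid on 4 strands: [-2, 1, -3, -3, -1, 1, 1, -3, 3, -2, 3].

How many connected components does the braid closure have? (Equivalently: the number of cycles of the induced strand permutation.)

Track the strand permutation on 4 strands, starting from identity.
  step 1: s2^-1 swaps positions 2,3 -> [1 3 2 4]
  step 2: s1 swaps positions 1,2 -> [3 1 2 4]
  step 3: s3^-1 swaps positions 3,4 -> [3 1 4 2]
  step 4: s3^-1 swaps positions 3,4 -> [3 1 2 4]
  step 5: s1^-1 swaps positions 1,2 -> [1 3 2 4]
  step 6: s1 swaps positions 1,2 -> [3 1 2 4]
  step 7: s1 swaps positions 1,2 -> [1 3 2 4]
  step 8: s3^-1 swaps positions 3,4 -> [1 3 4 2]
  step 9: s3 swaps positions 3,4 -> [1 3 2 4]
  step 10: s2^-1 swaps positions 2,3 -> [1 2 3 4]
  step 11: s3 swaps positions 3,4 -> [1 2 4 3]
Final permutation (position -> original strand): [1 2 4 3]
Closure components = cycle count of this permutation = 3.

Answer: 3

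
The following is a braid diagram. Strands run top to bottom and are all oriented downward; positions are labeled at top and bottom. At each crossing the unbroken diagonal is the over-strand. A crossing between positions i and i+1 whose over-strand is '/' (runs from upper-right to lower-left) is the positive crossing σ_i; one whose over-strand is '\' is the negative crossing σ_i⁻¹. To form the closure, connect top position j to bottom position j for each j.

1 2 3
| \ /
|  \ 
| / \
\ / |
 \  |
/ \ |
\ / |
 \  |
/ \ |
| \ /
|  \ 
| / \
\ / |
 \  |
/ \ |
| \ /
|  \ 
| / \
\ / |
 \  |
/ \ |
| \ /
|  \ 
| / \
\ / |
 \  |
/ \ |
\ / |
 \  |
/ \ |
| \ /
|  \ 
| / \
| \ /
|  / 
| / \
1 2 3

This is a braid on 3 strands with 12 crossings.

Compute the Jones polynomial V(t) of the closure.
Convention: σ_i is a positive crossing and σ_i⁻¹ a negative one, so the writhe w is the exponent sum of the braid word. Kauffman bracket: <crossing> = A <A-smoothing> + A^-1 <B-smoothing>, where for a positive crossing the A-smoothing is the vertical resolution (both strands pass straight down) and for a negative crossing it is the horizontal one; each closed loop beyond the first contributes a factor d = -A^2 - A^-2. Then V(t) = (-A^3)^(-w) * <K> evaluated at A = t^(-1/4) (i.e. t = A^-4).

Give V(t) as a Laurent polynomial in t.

t^-4 + t^-6 - t^-10

Derivation:
Reading the diagram top to bottom ('/'-over between positions i,i+1 = s_i, '\'-over = s_i^-1): braid word = s2^-1 s1^-1 s1^-1 s2^-1 s1^-1 s2^-1 s1^-1 s2^-1 s1^-1 s1^-1 s2^-1 s2.
The presented braid s2^-1 s1^-1 s1^-1 s2^-1 s1^-1 s2^-1 s1^-1 s2^-1 s1^-1 s1^-1 s2^-1 s2 on 3 strands reduces by inverse Markov moves (closure unchanged at each step):
  Deconjugate: the word is γ·β·γ⁻¹ with γ = s2^-1 (prefix) and γ⁻¹ = s2 (suffix); strip both.
Reduced to β = s1^-1 s1^-1 s2^-1 s1^-1 s2^-1 s1^-1 s2^-1 s1^-1 s1^-1 s2^-1 on 3 strands, 10 crossings.
Compute on β:
Braid: s1^-1 s1^-1 s2^-1 s1^-1 s2^-1 s1^-1 s2^-1 s1^-1 s1^-1 s2^-1 on 3 strands, 10 crossings.
Writhe w = (#positive) - (#negative) = 0 - 10 = -10.
Computing the Kauffman bracket via state sum. There are 2^10 = 1024 states.
For each crossing: s=0 is the vertical smoothing, s=1 horizontal. Crossing k contributes A^(sign_k * (1 - 2*s_k)); loop factor d = -A^2 - A^-2.
Tabulate the states by total A-exponent and number of loops L (A-exp: L × count):
  A^10: L=3 ×1
  A^8: L=2 ×4, L=4 ×6
  A^6: L=1 ×4, L=3 ×30, L=5 ×11
  A^4: L=2 ×48, L=4 ×65, L=6 ×7
  A^2: L=1 ×24, L=3 ×140, L=5 ×45, L=7 ×1
  A^0: L=2 ×129, L=4 ×117, L=6 ×6
  A^-2: L=1 ×43, L=3 ×151, L=5 ×16
  A^-4: L=2 ×96, L=4 ×24
  A^-6: L=1 ×24, L=3 ×21
  A^-8: L=2 ×10
  A^-10: L=3 ×1
Each group contributes A^e * Σ count * d^(L-1):
Powers of d = -A^2 - A^-2: d^2 = A^4 + 2 + A^-4; d^3 = -A^6 - 3*A^2 - 3*A^-2 - A^-6; d^4 = A^8 + 4*A^4 + 6 + 4*A^-4 + A^-8; d^5 = -A^10 - 5*A^6 - 10*A^2 - 10*A^-2 - 5*A^-6 - A^-10; d^6 = A^12 + 6*A^8 + 15*A^4 + 20 + 15*A^-4 + 6*A^-8 + A^-12.
  A^10 * (d^2) = A^14 + 2*A^10 + A^6
  A^8 * (4*d + 6*d^3) = -6*A^14 - 22*A^10 - 22*A^6 - 6*A^2
  A^6 * (4 + 30*d^2 + 11*d^4) = 11*A^14 + 74*A^10 + 130*A^6 + 74*A^2 + 11*A^-2
  A^4 * (48*d + 65*d^3 + 7*d^5) = -7*A^14 - 100*A^10 - 313*A^6 - 313*A^2 - 100*A^-2 - 7*A^-6
  A^2 * (24 + 140*d^2 + 45*d^4 + d^6) = A^14 + 51*A^10 + 335*A^6 + 594*A^2 + 335*A^-2 + 51*A^-6 + A^-10
  A^0 * (129*d + 117*d^3 + 6*d^5) = -6*A^10 - 147*A^6 - 540*A^2 - 540*A^-2 - 147*A^-6 - 6*A^-10
  A^-2 * (43 + 151*d^2 + 16*d^4) = 16*A^6 + 215*A^2 + 441*A^-2 + 215*A^-6 + 16*A^-10
  A^-4 * (96*d + 24*d^3) = -24*A^2 - 168*A^-2 - 168*A^-6 - 24*A^-10
  A^-6 * (24 + 21*d^2) = 21*A^-2 + 66*A^-6 + 21*A^-10
  A^-8 * (10*d) = -10*A^-6 - 10*A^-10
  A^-10 * (d^2) = A^-6 + 2*A^-10 + A^-14
Summing the groups: <K> = -A^10 + A^-6 + A^-14
Normalise by the writhe: (-A^3)^(-w) = (-A^3)^(10) = A^30, so f(A) = A^30 * <K> = -A^40 + A^24 + A^16.
Substitute A = t^(-1/4), i.e. A^e → t^(-e/4): V(t) = t^-4 + t^-6 - t^-10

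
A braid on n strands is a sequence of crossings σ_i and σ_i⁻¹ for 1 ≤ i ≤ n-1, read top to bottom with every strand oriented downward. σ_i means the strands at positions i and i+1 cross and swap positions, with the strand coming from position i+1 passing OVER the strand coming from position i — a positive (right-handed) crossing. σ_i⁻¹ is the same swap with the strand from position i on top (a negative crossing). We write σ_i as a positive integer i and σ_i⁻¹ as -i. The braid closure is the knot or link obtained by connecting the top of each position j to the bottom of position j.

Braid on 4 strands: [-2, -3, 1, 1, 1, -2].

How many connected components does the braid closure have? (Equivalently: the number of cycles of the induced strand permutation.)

2

Derivation:
Track the strand permutation on 4 strands, starting from identity.
  step 1: s2^-1 swaps positions 2,3 -> [1 3 2 4]
  step 2: s3^-1 swaps positions 3,4 -> [1 3 4 2]
  step 3: s1 swaps positions 1,2 -> [3 1 4 2]
  step 4: s1 swaps positions 1,2 -> [1 3 4 2]
  step 5: s1 swaps positions 1,2 -> [3 1 4 2]
  step 6: s2^-1 swaps positions 2,3 -> [3 4 1 2]
Final permutation (position -> original strand): [3 4 1 2]
Closure components = cycle count of this permutation = 2.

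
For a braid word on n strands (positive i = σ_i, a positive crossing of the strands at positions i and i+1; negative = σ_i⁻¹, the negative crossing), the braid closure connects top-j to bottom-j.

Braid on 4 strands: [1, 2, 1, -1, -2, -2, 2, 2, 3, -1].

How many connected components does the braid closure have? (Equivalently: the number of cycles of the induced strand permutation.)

2

Derivation:
Track the strand permutation on 4 strands, starting from identity.
  step 1: s1 swaps positions 1,2 -> [2 1 3 4]
  step 2: s2 swaps positions 2,3 -> [2 3 1 4]
  step 3: s1 swaps positions 1,2 -> [3 2 1 4]
  step 4: s1^-1 swaps positions 1,2 -> [2 3 1 4]
  step 5: s2^-1 swaps positions 2,3 -> [2 1 3 4]
  step 6: s2^-1 swaps positions 2,3 -> [2 3 1 4]
  step 7: s2 swaps positions 2,3 -> [2 1 3 4]
  step 8: s2 swaps positions 2,3 -> [2 3 1 4]
  step 9: s3 swaps positions 3,4 -> [2 3 4 1]
  step 10: s1^-1 swaps positions 1,2 -> [3 2 4 1]
Final permutation (position -> original strand): [3 2 4 1]
Closure components = cycle count of this permutation = 2.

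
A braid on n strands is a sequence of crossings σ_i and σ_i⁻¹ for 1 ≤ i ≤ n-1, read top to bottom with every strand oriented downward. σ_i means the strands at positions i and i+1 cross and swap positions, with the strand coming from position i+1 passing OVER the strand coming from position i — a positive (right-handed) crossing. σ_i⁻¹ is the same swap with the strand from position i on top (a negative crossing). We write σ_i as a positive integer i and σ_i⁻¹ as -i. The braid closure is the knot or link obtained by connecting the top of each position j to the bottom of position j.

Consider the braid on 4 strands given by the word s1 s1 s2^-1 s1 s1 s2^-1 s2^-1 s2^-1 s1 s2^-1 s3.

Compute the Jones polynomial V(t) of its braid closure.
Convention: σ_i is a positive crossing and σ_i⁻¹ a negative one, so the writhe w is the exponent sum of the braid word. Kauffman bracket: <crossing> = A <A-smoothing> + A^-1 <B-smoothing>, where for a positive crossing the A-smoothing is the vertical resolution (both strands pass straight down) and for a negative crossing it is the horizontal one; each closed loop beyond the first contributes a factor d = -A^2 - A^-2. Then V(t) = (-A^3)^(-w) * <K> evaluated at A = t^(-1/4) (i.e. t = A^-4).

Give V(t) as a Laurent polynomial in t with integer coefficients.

The presented braid s1 s1 s2^-1 s1 s1 s2^-1 s2^-1 s2^-1 s1 s2^-1 s3 on 4 strands reduces by inverse Markov moves (closure unchanged at each step):
  Destabilize: the word has the form β·s3 where s3 occurs only as the final letter (β ∈ B_3); drop it and the last strand → 3 strands.
Reduced to β = s1 s1 s2^-1 s1 s1 s2^-1 s2^-1 s2^-1 s1 s2^-1 on 3 strands, 10 crossings.
Compute on β:
Braid: s1 s1 s2^-1 s1 s1 s2^-1 s2^-1 s2^-1 s1 s2^-1 on 3 strands, 10 crossings.
Writhe w = (#positive) - (#negative) = 5 - 5 = 0.
Computing the Kauffman bracket via state sum. There are 2^10 = 1024 states.
Each crossing splits two ways (0=vertical, 1=horizontal). The state's weight is A^(#A-smoothings - #B-smoothings) * d^(loops - 1).
Tabulate the states by total A-exponent and number of loops L (A-exp: L × count):
  A^10: L=6 ×1
  A^8: L=5 ×10
  A^6: L=4 ×43, L=6 ×2
  A^4: L=3 ×98, L=5 ×22
  A^2: L=2 ×121, L=4 ×83, L=6 ×6
  A^0: L=1 ×73, L=3 ×140, L=5 ×38, L=7 ×1
  A^-2: L=2 ×121, L=4 ×79, L=6 ×10
  A^-4: L=3 ×95, L=5 ×24, L=7 ×1
  A^-6: L=4 ×42, L=6 ×3
  A^-8: L=5 ×10
  A^-10: L=6 ×1
Each group contributes A^e * Σ count * d^(L-1):
Powers of d = -A^2 - A^-2: d^2 = A^4 + 2 + A^-4; d^3 = -A^6 - 3*A^2 - 3*A^-2 - A^-6; d^4 = A^8 + 4*A^4 + 6 + 4*A^-4 + A^-8; d^5 = -A^10 - 5*A^6 - 10*A^2 - 10*A^-2 - 5*A^-6 - A^-10; d^6 = A^12 + 6*A^8 + 15*A^4 + 20 + 15*A^-4 + 6*A^-8 + A^-12.
  A^10 * (d^5) = -A^20 - 5*A^16 - 10*A^12 - 10*A^8 - 5*A^4 - 1
  A^8 * (10*d^4) = 10*A^16 + 40*A^12 + 60*A^8 + 40*A^4 + 10
  A^6 * (43*d^3 + 2*d^5) = -2*A^16 - 53*A^12 - 149*A^8 - 149*A^4 - 53 - 2*A^-4
  A^4 * (98*d^2 + 22*d^4) = 22*A^12 + 186*A^8 + 328*A^4 + 186 + 22*A^-4
  A^2 * (121*d + 83*d^3 + 6*d^5) = -6*A^12 - 113*A^8 - 430*A^4 - 430 - 113*A^-4 - 6*A^-8
  A^0 * (73 + 140*d^2 + 38*d^4 + d^6) = A^12 + 44*A^8 + 307*A^4 + 601 + 307*A^-4 + 44*A^-8 + A^-12
  A^-2 * (121*d + 79*d^3 + 10*d^5) = -10*A^8 - 129*A^4 - 458 - 458*A^-4 - 129*A^-8 - 10*A^-12
  A^-4 * (95*d^2 + 24*d^4 + d^6) = A^8 + 30*A^4 + 206 + 354*A^-4 + 206*A^-8 + 30*A^-12 + A^-16
  A^-6 * (42*d^3 + 3*d^5) = -3*A^4 - 57 - 156*A^-4 - 156*A^-8 - 57*A^-12 - 3*A^-16
  A^-8 * (10*d^4) = 10 + 40*A^-4 + 60*A^-8 + 40*A^-12 + 10*A^-16
  A^-10 * (d^5) = -1 - 5*A^-4 - 10*A^-8 - 10*A^-12 - 5*A^-16 - A^-20
Summing the groups: <K> = -A^20 + 3*A^16 - 6*A^12 + 9*A^8 - 11*A^4 + 13 - 11*A^-4 + 9*A^-8 - 6*A^-12 + 3*A^-16 - A^-20
Normalise by the writhe: (-A^3)^(-w) = (-A^3)^(0) = 1, so f(A) = 1 * <K> = -A^20 + 3*A^16 - 6*A^12 + 9*A^8 - 11*A^4 + 13 - 11*A^-4 + 9*A^-8 - 6*A^-12 + 3*A^-16 - A^-20.
Substitute A = t^(-1/4), i.e. A^e → t^(-e/4): V(t) = -t^5 + 3*t^4 - 6*t^3 + 9*t^2 - 11*t + 13 - 11*t^-1 + 9*t^-2 - 6*t^-3 + 3*t^-4 - t^-5

Answer: -t^5 + 3*t^4 - 6*t^3 + 9*t^2 - 11*t + 13 - 11*t^-1 + 9*t^-2 - 6*t^-3 + 3*t^-4 - t^-5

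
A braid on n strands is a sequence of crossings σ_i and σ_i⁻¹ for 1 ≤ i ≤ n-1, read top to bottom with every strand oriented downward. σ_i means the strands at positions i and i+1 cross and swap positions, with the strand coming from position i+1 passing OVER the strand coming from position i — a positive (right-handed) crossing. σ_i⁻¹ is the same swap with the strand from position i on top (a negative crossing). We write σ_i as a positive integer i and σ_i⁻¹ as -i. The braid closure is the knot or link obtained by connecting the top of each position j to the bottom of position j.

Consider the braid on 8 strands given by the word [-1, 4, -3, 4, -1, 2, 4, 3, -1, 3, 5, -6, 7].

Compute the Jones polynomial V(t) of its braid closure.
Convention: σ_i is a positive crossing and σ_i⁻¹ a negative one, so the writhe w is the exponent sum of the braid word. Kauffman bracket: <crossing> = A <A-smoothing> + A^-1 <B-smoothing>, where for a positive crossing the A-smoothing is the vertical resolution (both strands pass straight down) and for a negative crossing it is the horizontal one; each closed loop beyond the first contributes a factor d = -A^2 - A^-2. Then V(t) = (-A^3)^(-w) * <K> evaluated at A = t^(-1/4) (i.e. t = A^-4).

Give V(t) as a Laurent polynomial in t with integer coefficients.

-t^5 + t^4 - 2*t^3 + 4*t^2 - 3*t + 4 - 3*t^-1 + 2*t^-2 - t^-3

Derivation:
The presented braid s1^-1 s4 s3^-1 s4 s1^-1 s2 s4 s3 s1^-1 s3 s5 s6^-1 s7 on 8 strands reduces by inverse Markov moves (closure unchanged at each step):
  Destabilize: the word has the form β·s7 where s7 occurs only as the final letter (β ∈ B_7); drop it and the last strand → 7 strands.
  Destabilize: the word has the form β·s6^-1 where s6^-1 occurs only as the final letter (β ∈ B_6); drop it and the last strand → 6 strands.
  Destabilize: the word has the form β·s5 where s5 occurs only as the final letter (β ∈ B_5); drop it and the last strand → 5 strands.
Reduced to β = s1^-1 s4 s3^-1 s4 s1^-1 s2 s4 s3 s1^-1 s3 on 5 strands, 10 crossings.
Compute on β:
Braid: s1^-1 s4 s3^-1 s4 s1^-1 s2 s4 s3 s1^-1 s3 on 5 strands, 10 crossings.
Writhe w = (#positive) - (#negative) = 6 - 4 = 2.
Enumerate smoothing states for the bracket polynomial. There are 2^10 = 1024 states.
Each crossing splits two ways (0=vertical, 1=horizontal). The state's weight is A^(#A-smoothings - #B-smoothings) * d^(loops - 1).
Tabulate the states by total A-exponent and number of loops L (A-exp: L × count):
  A^10: L=5 ×1
  A^8: L=4 ×7, L=6 ×3
  A^6: L=3 ×18, L=5 ×26, L=7 ×1
  A^4: L=2 ×21, L=4 ×85, L=6 ×14
  A^2: L=1 ×9, L=3 ×137, L=5 ×62, L=7 ×2
  A^0: L=2 ×105, L=4 ×132, L=6 ×15
  A^-2: L=1 ×30, L=3 ×132, L=5 ×47, L=7 ×1
  A^-4: L=2 ×49, L=4 ×65, L=6 ×6
  A^-6: L=3 ×31, L=5 ×14
  A^-8: L=4 ×9, L=6 ×1
  A^-10: L=5 ×1
Each group contributes A^e * Σ count * d^(L-1):
Powers of d = -A^2 - A^-2: d^2 = A^4 + 2 + A^-4; d^3 = -A^6 - 3*A^2 - 3*A^-2 - A^-6; d^4 = A^8 + 4*A^4 + 6 + 4*A^-4 + A^-8; d^5 = -A^10 - 5*A^6 - 10*A^2 - 10*A^-2 - 5*A^-6 - A^-10; d^6 = A^12 + 6*A^8 + 15*A^4 + 20 + 15*A^-4 + 6*A^-8 + A^-12.
  A^10 * (d^4) = A^18 + 4*A^14 + 6*A^10 + 4*A^6 + A^2
  A^8 * (7*d^3 + 3*d^5) = -3*A^18 - 22*A^14 - 51*A^10 - 51*A^6 - 22*A^2 - 3*A^-2
  A^6 * (18*d^2 + 26*d^4 + d^6) = A^18 + 32*A^14 + 137*A^10 + 212*A^6 + 137*A^2 + 32*A^-2 + A^-6
  A^4 * (21*d + 85*d^3 + 14*d^5) = -14*A^14 - 155*A^10 - 416*A^6 - 416*A^2 - 155*A^-2 - 14*A^-6
  A^2 * (9 + 137*d^2 + 62*d^4 + 2*d^6) = 2*A^14 + 74*A^10 + 415*A^6 + 695*A^2 + 415*A^-2 + 74*A^-6 + 2*A^-10
  A^0 * (105*d + 132*d^3 + 15*d^5) = -15*A^10 - 207*A^6 - 651*A^2 - 651*A^-2 - 207*A^-6 - 15*A^-10
  A^-2 * (30 + 132*d^2 + 47*d^4 + d^6) = A^10 + 53*A^6 + 335*A^2 + 596*A^-2 + 335*A^-6 + 53*A^-10 + A^-14
  A^-4 * (49*d + 65*d^3 + 6*d^5) = -6*A^6 - 95*A^2 - 304*A^-2 - 304*A^-6 - 95*A^-10 - 6*A^-14
  A^-6 * (31*d^2 + 14*d^4) = 14*A^2 + 87*A^-2 + 146*A^-6 + 87*A^-10 + 14*A^-14
  A^-8 * (9*d^3 + d^5) = -A^2 - 14*A^-2 - 37*A^-6 - 37*A^-10 - 14*A^-14 - A^-18
  A^-10 * (d^4) = A^-2 + 4*A^-6 + 6*A^-10 + 4*A^-14 + A^-18
Summing the groups: <K> = -A^18 + 2*A^14 - 3*A^10 + 4*A^6 - 3*A^2 + 4*A^-2 - 2*A^-6 + A^-10 - A^-14
Normalise by the writhe: (-A^3)^(-w) = (-A^3)^(-2) = A^-6, so f(A) = A^-6 * <K> = -A^12 + 2*A^8 - 3*A^4 + 4 - 3*A^-4 + 4*A^-8 - 2*A^-12 + A^-16 - A^-20.
Substitute A = t^(-1/4), i.e. A^e → t^(-e/4): V(t) = -t^5 + t^4 - 2*t^3 + 4*t^2 - 3*t + 4 - 3*t^-1 + 2*t^-2 - t^-3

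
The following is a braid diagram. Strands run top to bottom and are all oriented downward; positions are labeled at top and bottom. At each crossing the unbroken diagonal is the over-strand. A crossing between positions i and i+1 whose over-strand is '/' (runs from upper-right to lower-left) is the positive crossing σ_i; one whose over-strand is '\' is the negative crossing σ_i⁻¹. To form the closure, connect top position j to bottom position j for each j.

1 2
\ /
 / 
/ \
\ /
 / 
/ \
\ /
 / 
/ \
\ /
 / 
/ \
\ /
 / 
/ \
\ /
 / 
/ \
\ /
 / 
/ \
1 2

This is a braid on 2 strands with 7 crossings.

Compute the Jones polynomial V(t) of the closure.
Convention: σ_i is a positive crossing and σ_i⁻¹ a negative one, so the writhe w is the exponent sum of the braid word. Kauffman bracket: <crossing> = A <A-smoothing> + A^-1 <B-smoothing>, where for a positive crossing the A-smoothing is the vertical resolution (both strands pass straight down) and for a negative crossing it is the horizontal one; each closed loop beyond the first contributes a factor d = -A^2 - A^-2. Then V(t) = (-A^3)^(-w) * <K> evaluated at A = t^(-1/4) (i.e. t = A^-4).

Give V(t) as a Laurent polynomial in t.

-t^10 + t^9 - t^8 + t^7 - t^6 + t^5 + t^3

Derivation:
Reading the diagram top to bottom ('/'-over between positions i,i+1 = s_i, '\'-over = s_i^-1): braid word = s1 s1 s1 s1 s1 s1 s1.
Braid: s1 s1 s1 s1 s1 s1 s1 on 2 strands, 7 crossings.
Writhe w = (#positive) - (#negative) = 7 - 0 = 7.
Enumerate smoothing states for the bracket polynomial. There are 2^7 = 128 states.
For each crossing: s=0 is the vertical smoothing, s=1 horizontal. Crossing k contributes A^(sign_k * (1 - 2*s_k)); loop factor d = -A^2 - A^-2.
Tabulate the states by total A-exponent and number of loops L (A-exp: L × count):
  A^7: L=2 ×1
  A^5: L=1 ×7
  A^3: L=2 ×21
  A^1: L=3 ×35
  A^-1: L=4 ×35
  A^-3: L=5 ×21
  A^-5: L=6 ×7
  A^-7: L=7 ×1
Each group contributes A^e * Σ count * d^(L-1):
Powers of d = -A^2 - A^-2: d^2 = A^4 + 2 + A^-4; d^3 = -A^6 - 3*A^2 - 3*A^-2 - A^-6; d^4 = A^8 + 4*A^4 + 6 + 4*A^-4 + A^-8; d^5 = -A^10 - 5*A^6 - 10*A^2 - 10*A^-2 - 5*A^-6 - A^-10; d^6 = A^12 + 6*A^8 + 15*A^4 + 20 + 15*A^-4 + 6*A^-8 + A^-12.
  A^7 * (d) = -A^9 - A^5
  A^5 * (7) = 7*A^5
  A^3 * (21*d) = -21*A^5 - 21*A
  A^1 * (35*d^2) = 35*A^5 + 70*A + 35*A^-3
  A^-1 * (35*d^3) = -35*A^5 - 105*A - 105*A^-3 - 35*A^-7
  A^-3 * (21*d^4) = 21*A^5 + 84*A + 126*A^-3 + 84*A^-7 + 21*A^-11
  A^-5 * (7*d^5) = -7*A^5 - 35*A - 70*A^-3 - 70*A^-7 - 35*A^-11 - 7*A^-15
  A^-7 * (d^6) = A^5 + 6*A + 15*A^-3 + 20*A^-7 + 15*A^-11 + 6*A^-15 + A^-19
Summing the groups: <K> = -A^9 - A + A^-3 - A^-7 + A^-11 - A^-15 + A^-19
Normalise by the writhe: (-A^3)^(-w) = (-A^3)^(-7) = -A^-21, so f(A) = -A^-21 * <K> = A^-12 + A^-20 - A^-24 + A^-28 - A^-32 + A^-36 - A^-40.
Substitute A = t^(-1/4), i.e. A^e → t^(-e/4): V(t) = -t^10 + t^9 - t^8 + t^7 - t^6 + t^5 + t^3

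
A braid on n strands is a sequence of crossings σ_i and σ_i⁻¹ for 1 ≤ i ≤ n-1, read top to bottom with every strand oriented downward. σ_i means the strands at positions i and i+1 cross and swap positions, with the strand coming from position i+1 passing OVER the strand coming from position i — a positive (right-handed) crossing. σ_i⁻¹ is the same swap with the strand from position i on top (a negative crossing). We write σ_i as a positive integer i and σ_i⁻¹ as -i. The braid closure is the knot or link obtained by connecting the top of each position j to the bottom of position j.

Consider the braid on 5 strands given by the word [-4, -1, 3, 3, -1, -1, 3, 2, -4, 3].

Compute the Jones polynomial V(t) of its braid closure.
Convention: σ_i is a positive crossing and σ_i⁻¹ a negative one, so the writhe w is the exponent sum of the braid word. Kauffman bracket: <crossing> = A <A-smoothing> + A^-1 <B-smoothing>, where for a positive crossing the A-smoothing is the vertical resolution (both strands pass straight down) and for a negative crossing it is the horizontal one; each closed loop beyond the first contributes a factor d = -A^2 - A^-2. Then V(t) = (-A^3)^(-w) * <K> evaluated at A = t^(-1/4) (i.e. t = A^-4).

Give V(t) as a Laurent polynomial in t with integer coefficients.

Braid: s4^-1 s1^-1 s3 s3 s1^-1 s1^-1 s3 s2 s4^-1 s3 on 5 strands, 10 crossings.
Writhe w = (#positive) - (#negative) = 5 - 5 = 0.
Computing the Kauffman bracket via state sum. There are 2^10 = 1024 states.
For each crossing: s=0 is the vertical smoothing, s=1 horizontal. Crossing k contributes A^(sign_k * (1 - 2*s_k)); loop factor d = -A^2 - A^-2.
Tabulate the states by total A-exponent and number of loops L (A-exp: L × count):
  A^10: L=6 ×1
  A^8: L=5 ×10
  A^6: L=4 ×41, L=6 ×4
  A^4: L=3 ×83, L=5 ×36, L=7 ×1
  A^2: L=2 ×84, L=4 ×107, L=6 ×19
  A^0: L=1 ×33, L=3 ×143, L=5 ×70, L=7 ×6
  A^-2: L=2 ×68, L=4 ×116, L=6 ×25, L=8 ×1
  A^-4: L=3 ×64, L=5 ×52, L=7 ×4
  A^-6: L=4 ×33, L=6 ×12
  A^-8: L=5 ×9, L=7 ×1
  A^-10: L=6 ×1
Each group contributes A^e * Σ count * d^(L-1):
Powers of d = -A^2 - A^-2: d^2 = A^4 + 2 + A^-4; d^3 = -A^6 - 3*A^2 - 3*A^-2 - A^-6; d^4 = A^8 + 4*A^4 + 6 + 4*A^-4 + A^-8; d^5 = -A^10 - 5*A^6 - 10*A^2 - 10*A^-2 - 5*A^-6 - A^-10; d^6 = A^12 + 6*A^8 + 15*A^4 + 20 + 15*A^-4 + 6*A^-8 + A^-12; d^7 = -A^14 - 7*A^10 - 21*A^6 - 35*A^2 - 35*A^-2 - 21*A^-6 - 7*A^-10 - A^-14.
  A^10 * (d^5) = -A^20 - 5*A^16 - 10*A^12 - 10*A^8 - 5*A^4 - 1
  A^8 * (10*d^4) = 10*A^16 + 40*A^12 + 60*A^8 + 40*A^4 + 10
  A^6 * (41*d^3 + 4*d^5) = -4*A^16 - 61*A^12 - 163*A^8 - 163*A^4 - 61 - 4*A^-4
  A^4 * (83*d^2 + 36*d^4 + d^6) = A^16 + 42*A^12 + 242*A^8 + 402*A^4 + 242 + 42*A^-4 + A^-8
  A^2 * (84*d + 107*d^3 + 19*d^5) = -19*A^12 - 202*A^8 - 595*A^4 - 595 - 202*A^-4 - 19*A^-8
  A^0 * (33 + 143*d^2 + 70*d^4 + 6*d^6) = 6*A^12 + 106*A^8 + 513*A^4 + 859 + 513*A^-4 + 106*A^-8 + 6*A^-12
  A^-2 * (68*d + 116*d^3 + 25*d^5 + d^7) = -A^12 - 32*A^8 - 262*A^4 - 701 - 701*A^-4 - 262*A^-8 - 32*A^-12 - A^-16
  A^-4 * (64*d^2 + 52*d^4 + 4*d^6) = 4*A^8 + 76*A^4 + 332 + 520*A^-4 + 332*A^-8 + 76*A^-12 + 4*A^-16
  A^-6 * (33*d^3 + 12*d^5) = -12*A^4 - 93 - 219*A^-4 - 219*A^-8 - 93*A^-12 - 12*A^-16
  A^-8 * (9*d^4 + d^6) = A^4 + 15 + 51*A^-4 + 74*A^-8 + 51*A^-12 + 15*A^-16 + A^-20
  A^-10 * (d^5) = -1 - 5*A^-4 - 10*A^-8 - 10*A^-12 - 5*A^-16 - A^-20
Summing the groups: <K> = -A^20 + 2*A^16 - 3*A^12 + 5*A^8 - 5*A^4 + 6 - 5*A^-4 + 3*A^-8 - 2*A^-12 + A^-16
Normalise by the writhe: (-A^3)^(-w) = (-A^3)^(0) = 1, so f(A) = 1 * <K> = -A^20 + 2*A^16 - 3*A^12 + 5*A^8 - 5*A^4 + 6 - 5*A^-4 + 3*A^-8 - 2*A^-12 + A^-16.
Substitute A = t^(-1/4), i.e. A^e → t^(-e/4): V(t) = t^4 - 2*t^3 + 3*t^2 - 5*t + 6 - 5*t^-1 + 5*t^-2 - 3*t^-3 + 2*t^-4 - t^-5

Answer: t^4 - 2*t^3 + 3*t^2 - 5*t + 6 - 5*t^-1 + 5*t^-2 - 3*t^-3 + 2*t^-4 - t^-5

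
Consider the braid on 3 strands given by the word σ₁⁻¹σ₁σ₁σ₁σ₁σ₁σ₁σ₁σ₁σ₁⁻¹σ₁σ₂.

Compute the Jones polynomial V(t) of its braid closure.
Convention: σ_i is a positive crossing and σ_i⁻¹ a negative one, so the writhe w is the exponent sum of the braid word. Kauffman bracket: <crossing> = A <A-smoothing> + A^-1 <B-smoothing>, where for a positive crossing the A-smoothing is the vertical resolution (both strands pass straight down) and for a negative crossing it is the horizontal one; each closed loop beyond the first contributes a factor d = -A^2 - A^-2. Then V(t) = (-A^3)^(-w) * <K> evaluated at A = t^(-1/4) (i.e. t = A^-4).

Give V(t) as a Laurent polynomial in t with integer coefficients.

The presented braid s1^-1 s1 s1 s1 s1 s1 s1 s1 s1 s1^-1 s1 s2 on 3 strands reduces by inverse Markov moves (closure unchanged at each step):
  Destabilize: the word has the form β·s2 where s2 occurs only as the final letter (β ∈ B_2); drop it and the last strand → 2 strands.
  Deconjugate: the word is γ·β·γ⁻¹ with γ = s1^-1 s1 (prefix) and γ⁻¹ = s1^-1 s1 (suffix); strip both.
Reduced to β = s1 s1 s1 s1 s1 s1 s1 on 2 strands, 7 crossings.
Compute on β:
Braid: s1 s1 s1 s1 s1 s1 s1 on 2 strands, 7 crossings.
Writhe w = (#positive) - (#negative) = 7 - 0 = 7.
Computing the Kauffman bracket via state sum. There are 2^7 = 128 states.
For each crossing: s=0 is the vertical smoothing, s=1 horizontal. Crossing k contributes A^(sign_k * (1 - 2*s_k)); loop factor d = -A^2 - A^-2.
Tabulate the states by total A-exponent and number of loops L (A-exp: L × count):
  A^7: L=2 ×1
  A^5: L=1 ×7
  A^3: L=2 ×21
  A^1: L=3 ×35
  A^-1: L=4 ×35
  A^-3: L=5 ×21
  A^-5: L=6 ×7
  A^-7: L=7 ×1
Each group contributes A^e * Σ count * d^(L-1):
Powers of d = -A^2 - A^-2: d^2 = A^4 + 2 + A^-4; d^3 = -A^6 - 3*A^2 - 3*A^-2 - A^-6; d^4 = A^8 + 4*A^4 + 6 + 4*A^-4 + A^-8; d^5 = -A^10 - 5*A^6 - 10*A^2 - 10*A^-2 - 5*A^-6 - A^-10; d^6 = A^12 + 6*A^8 + 15*A^4 + 20 + 15*A^-4 + 6*A^-8 + A^-12.
  A^7 * (d) = -A^9 - A^5
  A^5 * (7) = 7*A^5
  A^3 * (21*d) = -21*A^5 - 21*A
  A^1 * (35*d^2) = 35*A^5 + 70*A + 35*A^-3
  A^-1 * (35*d^3) = -35*A^5 - 105*A - 105*A^-3 - 35*A^-7
  A^-3 * (21*d^4) = 21*A^5 + 84*A + 126*A^-3 + 84*A^-7 + 21*A^-11
  A^-5 * (7*d^5) = -7*A^5 - 35*A - 70*A^-3 - 70*A^-7 - 35*A^-11 - 7*A^-15
  A^-7 * (d^6) = A^5 + 6*A + 15*A^-3 + 20*A^-7 + 15*A^-11 + 6*A^-15 + A^-19
Summing the groups: <K> = -A^9 - A + A^-3 - A^-7 + A^-11 - A^-15 + A^-19
Normalise by the writhe: (-A^3)^(-w) = (-A^3)^(-7) = -A^-21, so f(A) = -A^-21 * <K> = A^-12 + A^-20 - A^-24 + A^-28 - A^-32 + A^-36 - A^-40.
Substitute A = t^(-1/4), i.e. A^e → t^(-e/4): V(t) = -t^10 + t^9 - t^8 + t^7 - t^6 + t^5 + t^3

Answer: -t^10 + t^9 - t^8 + t^7 - t^6 + t^5 + t^3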